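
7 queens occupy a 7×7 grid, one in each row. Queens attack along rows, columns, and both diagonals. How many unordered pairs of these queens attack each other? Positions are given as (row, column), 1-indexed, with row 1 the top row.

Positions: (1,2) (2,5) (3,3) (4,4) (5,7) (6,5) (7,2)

Same column: (1,2)–(7,2) (column 2); (2,5)–(6,5) (column 5).
Same diagonal: (3,3)–(4,4) (|3−4| = |3−4| = 1).
Total attacking pairs: 3.

3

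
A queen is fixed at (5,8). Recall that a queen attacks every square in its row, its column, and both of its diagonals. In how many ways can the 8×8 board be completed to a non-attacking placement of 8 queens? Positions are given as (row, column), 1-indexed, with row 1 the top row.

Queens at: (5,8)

Branch on row 1: col 1 → 1; col 2 → 1; col 3 → 4; col 5 → 5; col 6 → 4; col 7 → 3.
Sum: 1 + 1 + 4 + 5 + 4 + 3 = 18.

18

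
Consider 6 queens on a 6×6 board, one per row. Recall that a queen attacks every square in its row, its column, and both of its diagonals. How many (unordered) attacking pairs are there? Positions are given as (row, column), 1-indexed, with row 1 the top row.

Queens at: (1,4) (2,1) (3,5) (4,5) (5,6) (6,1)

3

Same column: (2,1)–(6,1) (column 1); (3,5)–(4,5) (column 5).
Same diagonal: (4,5)–(5,6) (|4−5| = |5−6| = 1).
Total attacking pairs: 3.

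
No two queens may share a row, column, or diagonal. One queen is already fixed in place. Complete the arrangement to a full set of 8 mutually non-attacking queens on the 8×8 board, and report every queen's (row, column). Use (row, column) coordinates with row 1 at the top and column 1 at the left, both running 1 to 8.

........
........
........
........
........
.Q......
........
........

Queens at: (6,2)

(1,4) (2,8) (3,1) (4,5) (5,7) (6,2) (7,6) (8,3)

Row 1: attacked by (6,2)→{2,7}. Safe: 1, 3, 4, 5, 6, 8. Place at column 4.
Row 2: attacked by (1,4)→{3,4,5}; (6,2)→{2,6}. Safe: 1, 7, 8. Place at column 8.
Row 3: attacked by (1,4)→{2,4,6}; (2,8)→{7,8}; (6,2)→{2,5}. Safe: 1, 3. Place at column 1.
Row 4: attacked by (1,4)→{1,4,7}; (2,8)→{6,8}; (3,1)→{1,2}; (6,2)→{2,4}. Safe: 3, 5. Place at column 5.
Row 5: attacked by (1,4)→{4,8}; (2,8)→{5,8}; (3,1)→{1,3}; (4,5)→{4,5,6}; (6,2)→{1,2,3}. Safe: 7. Place at column 7.
Row 7: attacked by (1,4)→{4}; (2,8)→{3,8}; (3,1)→{1,5}; (4,5)→{2,5,8}; (5,7)→{5,7}; (6,2)→{1,2,3}. Safe: 6. Place at column 6.
Row 8: attacked by (1,4)→{4}; (2,8)→{2,8}; (3,1)→{1,6}; (4,5)→{1,5}; (5,7)→{4,7}; (6,2)→{2,4}; (7,6)→{5,6,7}. Safe: 3. Place at column 3.
Columns [4, 8, 1, 5, 7, 2, 6, 3], r−c [-3, -6, 2, -1, -2, 4, 1, 5], r+c [5, 10, 4, 9, 12, 8, 13, 11] are all distinct, so no two queens attack.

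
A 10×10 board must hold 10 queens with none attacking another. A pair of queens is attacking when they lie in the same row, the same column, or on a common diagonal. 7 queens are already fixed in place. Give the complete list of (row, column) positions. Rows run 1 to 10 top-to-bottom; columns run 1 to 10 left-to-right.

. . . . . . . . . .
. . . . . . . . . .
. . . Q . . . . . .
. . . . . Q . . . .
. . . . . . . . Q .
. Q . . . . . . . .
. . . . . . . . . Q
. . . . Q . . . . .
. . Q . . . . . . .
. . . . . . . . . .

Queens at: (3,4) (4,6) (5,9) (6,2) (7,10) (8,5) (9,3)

(1,1) (2,7) (3,4) (4,6) (5,9) (6,2) (7,10) (8,5) (9,3) (10,8)

Row 1: attacked by (3,4)→{2,4,6}; (4,6)→{3,6,9}; (5,9)→{5,9}; (6,2)→{2,7}; (7,10)→{4,10}; (8,5)→{5}; (9,3)→{3}. Safe: 1, 8. Place at column 1.
Row 2: attacked by (1,1)→{1,2}; (3,4)→{3,4,5}; (4,6)→{4,6,8}; (5,9)→{6,9}; (6,2)→{2,6}; (7,10)→{5,10}; (8,5)→{5}; (9,3)→{3,10}. Safe: 7. Place at column 7.
Row 10: attacked by (1,1)→{1,10}; (2,7)→{7}; (3,4)→{4}; (4,6)→{6}; (5,9)→{4,9}; (6,2)→{2,6}; (7,10)→{7,10}; (8,5)→{3,5,7}; (9,3)→{2,3,4}. Safe: 8. Place at column 8.
Columns [1, 7, 4, 6, 9, 2, 10, 5, 3, 8], r−c [0, -5, -1, -2, -4, 4, -3, 3, 6, 2], r+c [2, 9, 7, 10, 14, 8, 17, 13, 12, 18] are all distinct, so no two queens attack.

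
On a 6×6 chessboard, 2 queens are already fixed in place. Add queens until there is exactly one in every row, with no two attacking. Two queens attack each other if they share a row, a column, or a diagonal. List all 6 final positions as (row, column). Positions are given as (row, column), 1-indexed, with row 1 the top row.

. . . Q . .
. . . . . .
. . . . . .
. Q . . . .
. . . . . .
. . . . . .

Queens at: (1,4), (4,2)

(1,4) (2,1) (3,5) (4,2) (5,6) (6,3)

Row 2: attacked by (1,4)→{3,4,5}; (4,2)→{2,4}. Safe: 1, 6. Place at column 1.
Row 3: attacked by (1,4)→{2,4,6}; (2,1)→{1,2}; (4,2)→{1,2,3}. Safe: 5. Place at column 5.
Row 5: attacked by (1,4)→{4}; (2,1)→{1,4}; (3,5)→{3,5}; (4,2)→{1,2,3}. Safe: 6. Place at column 6.
Row 6: attacked by (1,4)→{4}; (2,1)→{1,5}; (3,5)→{2,5}; (4,2)→{2,4}; (5,6)→{5,6}. Safe: 3. Place at column 3.
Columns [4, 1, 5, 2, 6, 3], r−c [-3, 1, -2, 2, -1, 3], r+c [5, 3, 8, 6, 11, 9] are all distinct, so no two queens attack.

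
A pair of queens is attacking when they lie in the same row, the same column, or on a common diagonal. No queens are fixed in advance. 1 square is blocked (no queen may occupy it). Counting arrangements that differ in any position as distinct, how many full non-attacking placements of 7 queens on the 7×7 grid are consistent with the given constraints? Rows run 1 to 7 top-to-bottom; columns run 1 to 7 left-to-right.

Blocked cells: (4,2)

34

Branch on row 1: col 1 → 3; col 2 → 7; col 3 → 4; col 4 → 4; col 5 → 6; col 6 → 7; col 7 → 3.
Sum: 3 + 7 + 4 + 4 + 6 + 7 + 3 = 34.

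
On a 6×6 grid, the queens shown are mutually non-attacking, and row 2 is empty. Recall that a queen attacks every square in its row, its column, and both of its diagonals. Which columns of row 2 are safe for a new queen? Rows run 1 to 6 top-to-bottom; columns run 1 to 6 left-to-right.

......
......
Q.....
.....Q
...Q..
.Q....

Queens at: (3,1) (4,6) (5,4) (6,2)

(3,1) attacks row 2 at column 1 and diagonals 2.
(4,6) attacks row 2 at column 6 and diagonals 4.
(5,4) attacks row 2 at column 4 and diagonals 1.
(6,2) attacks row 2 at column 2 and diagonals 6.
Attacked columns: {1, 2, 4, 6}. Safe: {3, 5}.

columns 3, 5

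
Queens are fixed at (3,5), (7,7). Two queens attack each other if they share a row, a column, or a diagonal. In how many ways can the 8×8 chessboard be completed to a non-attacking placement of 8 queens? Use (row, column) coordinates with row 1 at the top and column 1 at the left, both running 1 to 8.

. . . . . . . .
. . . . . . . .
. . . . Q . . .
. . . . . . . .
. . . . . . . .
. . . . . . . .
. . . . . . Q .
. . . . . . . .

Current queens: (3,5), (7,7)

2

Branch on row 1: col 2 → 0; col 4 → 1; col 6 → 1; col 8 → 0.
Sum: 0 + 1 + 1 + 0 = 2.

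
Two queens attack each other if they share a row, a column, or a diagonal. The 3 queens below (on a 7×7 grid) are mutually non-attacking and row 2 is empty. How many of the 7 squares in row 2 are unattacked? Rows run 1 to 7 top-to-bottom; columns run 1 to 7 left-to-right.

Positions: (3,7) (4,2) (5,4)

(3,7) attacks row 2 at column 7 and diagonals 6.
(4,2) attacks row 2 at column 2 and diagonals 4.
(5,4) attacks row 2 at column 4 and diagonals 1, 7.
Attacked columns: {1, 2, 4, 6, 7}. Safe: {3, 5}.

2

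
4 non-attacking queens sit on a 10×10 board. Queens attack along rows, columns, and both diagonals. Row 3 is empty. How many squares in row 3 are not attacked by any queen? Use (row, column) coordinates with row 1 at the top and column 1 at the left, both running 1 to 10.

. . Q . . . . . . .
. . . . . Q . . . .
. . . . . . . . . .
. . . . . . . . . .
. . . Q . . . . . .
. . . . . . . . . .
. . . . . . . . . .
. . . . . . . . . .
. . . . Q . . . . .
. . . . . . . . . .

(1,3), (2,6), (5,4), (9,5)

3

(1,3) attacks row 3 at column 3 and diagonals 1, 5.
(2,6) attacks row 3 at column 6 and diagonals 5, 7.
(5,4) attacks row 3 at column 4 and diagonals 2, 6.
(9,5) attacks row 3 at column 5.
Attacked columns: {1, 2, 3, 4, 5, 6, 7}. Safe: {8, 9, 10}.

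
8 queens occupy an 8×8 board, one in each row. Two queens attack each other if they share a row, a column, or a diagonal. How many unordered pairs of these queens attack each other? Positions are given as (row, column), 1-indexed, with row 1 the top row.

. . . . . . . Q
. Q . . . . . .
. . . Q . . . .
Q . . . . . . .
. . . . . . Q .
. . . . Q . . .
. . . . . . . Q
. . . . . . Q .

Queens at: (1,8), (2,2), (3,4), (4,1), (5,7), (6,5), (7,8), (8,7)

5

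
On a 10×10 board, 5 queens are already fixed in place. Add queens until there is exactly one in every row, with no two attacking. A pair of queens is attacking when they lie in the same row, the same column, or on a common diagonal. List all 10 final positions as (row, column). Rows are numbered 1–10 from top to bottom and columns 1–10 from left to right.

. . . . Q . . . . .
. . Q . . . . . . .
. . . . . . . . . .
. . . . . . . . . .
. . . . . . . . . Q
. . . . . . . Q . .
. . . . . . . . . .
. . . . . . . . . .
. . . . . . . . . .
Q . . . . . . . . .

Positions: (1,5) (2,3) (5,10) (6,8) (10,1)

(1,5) (2,3) (3,9) (4,4) (5,10) (6,8) (7,6) (8,2) (9,7) (10,1)

Row 3: attacked by (1,5)→{3,5,7}; (2,3)→{2,3,4}; (5,10)→{8,10}; (6,8)→{5,8}; (10,1)→{1,8}. Safe: 6, 9. Place at column 9.
Row 4: attacked by (1,5)→{2,5,8}; (2,3)→{1,3,5}; (3,9)→{8,9,10}; (5,10)→{9,10}; (6,8)→{6,8,10}; (10,1)→{1,7}. Safe: 4. Place at column 4.
Row 7: attacked by (1,5)→{5}; (2,3)→{3,8}; (3,9)→{5,9}; (4,4)→{1,4,7}; (5,10)→{8,10}; (6,8)→{7,8,9}; (10,1)→{1,4}. Safe: 2, 6. Place at column 6.
Row 8: attacked by (1,5)→{5}; (2,3)→{3,9}; (3,9)→{4,9}; (4,4)→{4,8}; (5,10)→{7,10}; (6,8)→{6,8,10}; (7,6)→{5,6,7}; (10,1)→{1,3}. Safe: 2. Place at column 2.
Row 9: attacked by (1,5)→{5}; (2,3)→{3,10}; (3,9)→{3,9}; (4,4)→{4,9}; (5,10)→{6,10}; (6,8)→{5,8}; (7,6)→{4,6,8}; (8,2)→{1,2,3}; (10,1)→{1,2}. Safe: 7. Place at column 7.
Columns [5, 3, 9, 4, 10, 8, 6, 2, 7, 1], r−c [-4, -1, -6, 0, -5, -2, 1, 6, 2, 9], r+c [6, 5, 12, 8, 15, 14, 13, 10, 16, 11] are all distinct, so no two queens attack.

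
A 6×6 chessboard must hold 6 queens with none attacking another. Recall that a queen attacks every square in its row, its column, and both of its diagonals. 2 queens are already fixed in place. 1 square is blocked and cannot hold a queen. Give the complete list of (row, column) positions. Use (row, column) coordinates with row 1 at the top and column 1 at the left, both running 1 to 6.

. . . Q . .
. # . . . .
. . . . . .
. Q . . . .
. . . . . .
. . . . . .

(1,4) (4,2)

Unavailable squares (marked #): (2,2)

(1,4) (2,1) (3,5) (4,2) (5,6) (6,3)

Row 2: attacked by (1,4)→{3,4,5}; (4,2)→{2,4}. Blocked: 2. Safe: 1, 6. Place at column 1.
Row 3: attacked by (1,4)→{2,4,6}; (2,1)→{1,2}; (4,2)→{1,2,3}. Safe: 5. Place at column 5.
Row 5: attacked by (1,4)→{4}; (2,1)→{1,4}; (3,5)→{3,5}; (4,2)→{1,2,3}. Safe: 6. Place at column 6.
Row 6: attacked by (1,4)→{4}; (2,1)→{1,5}; (3,5)→{2,5}; (4,2)→{2,4}; (5,6)→{5,6}. Safe: 3. Place at column 3.
Columns [4, 1, 5, 2, 6, 3], r−c [-3, 1, -2, 2, -1, 3], r+c [5, 3, 8, 6, 11, 9] are all distinct, so no two queens attack.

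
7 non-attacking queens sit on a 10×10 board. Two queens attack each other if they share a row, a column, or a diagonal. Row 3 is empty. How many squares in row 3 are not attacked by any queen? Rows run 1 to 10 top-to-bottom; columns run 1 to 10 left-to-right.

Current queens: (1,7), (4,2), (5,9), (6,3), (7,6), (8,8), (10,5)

(1,7) attacks row 3 at column 7 and diagonals 5, 9.
(4,2) attacks row 3 at column 2 and diagonals 1, 3.
(5,9) attacks row 3 at column 9 and diagonals 7.
(6,3) attacks row 3 at column 3 and diagonals 6.
(7,6) attacks row 3 at column 6 and diagonals 2, 10.
(8,8) attacks row 3 at column 8 and diagonals 3.
(10,5) attacks row 3 at column 5.
Attacked columns: {1, 2, 3, 5, 6, 7, 8, 9, 10}. Safe: {4}.

1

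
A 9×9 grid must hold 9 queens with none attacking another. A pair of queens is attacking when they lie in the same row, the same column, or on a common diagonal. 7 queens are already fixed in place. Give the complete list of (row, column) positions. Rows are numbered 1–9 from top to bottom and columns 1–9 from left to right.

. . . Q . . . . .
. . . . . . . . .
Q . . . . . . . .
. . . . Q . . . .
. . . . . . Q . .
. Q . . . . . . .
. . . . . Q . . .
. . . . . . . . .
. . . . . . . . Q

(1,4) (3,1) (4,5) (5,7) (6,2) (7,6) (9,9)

(1,4) (2,8) (3,1) (4,5) (5,7) (6,2) (7,6) (8,3) (9,9)

Row 2: attacked by (1,4)→{3,4,5}; (3,1)→{1,2}; (4,5)→{3,5,7}; (5,7)→{4,7}; (6,2)→{2,6}; (7,6)→{1,6}; (9,9)→{2,9}. Safe: 8. Place at column 8.
Row 8: attacked by (1,4)→{4}; (2,8)→{2,8}; (3,1)→{1,6}; (4,5)→{1,5,9}; (5,7)→{4,7}; (6,2)→{2,4}; (7,6)→{5,6,7}; (9,9)→{8,9}. Safe: 3. Place at column 3.
Columns [4, 8, 1, 5, 7, 2, 6, 3, 9], r−c [-3, -6, 2, -1, -2, 4, 1, 5, 0], r+c [5, 10, 4, 9, 12, 8, 13, 11, 18] are all distinct, so no two queens attack.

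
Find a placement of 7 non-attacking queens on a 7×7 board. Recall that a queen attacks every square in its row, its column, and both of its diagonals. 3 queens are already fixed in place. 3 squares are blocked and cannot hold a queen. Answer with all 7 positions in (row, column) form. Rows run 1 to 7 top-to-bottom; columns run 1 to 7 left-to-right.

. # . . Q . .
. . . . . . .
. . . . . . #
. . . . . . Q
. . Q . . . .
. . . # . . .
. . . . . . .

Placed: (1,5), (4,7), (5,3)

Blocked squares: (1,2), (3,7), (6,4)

Row 2: attacked by (1,5)→{4,5,6}; (4,7)→{5,7}; (5,3)→{3,6}. Safe: 1, 2. Place at column 1.
Row 3: attacked by (1,5)→{3,5,7}; (2,1)→{1,2}; (4,7)→{6,7}; (5,3)→{1,3,5}. Blocked: 7. Safe: 4. Place at column 4.
Row 6: attacked by (1,5)→{5}; (2,1)→{1,5}; (3,4)→{1,4,7}; (4,7)→{5,7}; (5,3)→{2,3,4}. Blocked: 4. Safe: 6. Place at column 6.
Row 7: attacked by (1,5)→{5}; (2,1)→{1,6}; (3,4)→{4}; (4,7)→{4,7}; (5,3)→{1,3,5}; (6,6)→{5,6,7}. Safe: 2. Place at column 2.
Columns [5, 1, 4, 7, 3, 6, 2], r−c [-4, 1, -1, -3, 2, 0, 5], r+c [6, 3, 7, 11, 8, 12, 9] are all distinct, so no two queens attack.

(1,5) (2,1) (3,4) (4,7) (5,3) (6,6) (7,2)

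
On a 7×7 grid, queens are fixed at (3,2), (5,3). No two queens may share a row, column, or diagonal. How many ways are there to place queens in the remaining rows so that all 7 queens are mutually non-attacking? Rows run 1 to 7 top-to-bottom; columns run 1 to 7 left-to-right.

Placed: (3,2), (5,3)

2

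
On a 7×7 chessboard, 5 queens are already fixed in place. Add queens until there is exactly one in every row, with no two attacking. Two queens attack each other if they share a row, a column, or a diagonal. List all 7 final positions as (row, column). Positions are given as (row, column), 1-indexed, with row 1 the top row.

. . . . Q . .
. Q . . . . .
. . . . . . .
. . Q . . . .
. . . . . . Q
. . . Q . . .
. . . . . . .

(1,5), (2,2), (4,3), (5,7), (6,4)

Row 3: attacked by (1,5)→{3,5,7}; (2,2)→{1,2,3}; (4,3)→{2,3,4}; (5,7)→{5,7}; (6,4)→{1,4,7}. Safe: 6. Place at column 6.
Row 7: attacked by (1,5)→{5}; (2,2)→{2,7}; (3,6)→{2,6}; (4,3)→{3,6}; (5,7)→{5,7}; (6,4)→{3,4,5}. Safe: 1. Place at column 1.
Columns [5, 2, 6, 3, 7, 4, 1], r−c [-4, 0, -3, 1, -2, 2, 6], r+c [6, 4, 9, 7, 12, 10, 8] are all distinct, so no two queens attack.

(1,5) (2,2) (3,6) (4,3) (5,7) (6,4) (7,1)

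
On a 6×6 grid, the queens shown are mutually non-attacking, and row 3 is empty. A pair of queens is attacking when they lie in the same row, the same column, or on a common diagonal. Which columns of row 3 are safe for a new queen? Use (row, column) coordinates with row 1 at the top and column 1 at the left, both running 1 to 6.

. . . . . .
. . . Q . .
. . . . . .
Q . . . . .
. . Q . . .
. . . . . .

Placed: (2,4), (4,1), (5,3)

columns 6

(2,4) attacks row 3 at column 4 and diagonals 3, 5.
(4,1) attacks row 3 at column 1 and diagonals 2.
(5,3) attacks row 3 at column 3 and diagonals 1, 5.
Attacked columns: {1, 2, 3, 4, 5}. Safe: {6}.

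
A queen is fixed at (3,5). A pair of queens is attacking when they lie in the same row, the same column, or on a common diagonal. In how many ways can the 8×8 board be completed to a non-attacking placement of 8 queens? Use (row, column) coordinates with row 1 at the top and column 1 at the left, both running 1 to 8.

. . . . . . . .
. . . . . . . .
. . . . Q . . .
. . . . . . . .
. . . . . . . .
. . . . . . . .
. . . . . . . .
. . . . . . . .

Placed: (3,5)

12

Branch on row 1: col 1 → 1; col 2 → 1; col 4 → 6; col 6 → 3; col 8 → 1.
Sum: 1 + 1 + 6 + 3 + 1 = 12.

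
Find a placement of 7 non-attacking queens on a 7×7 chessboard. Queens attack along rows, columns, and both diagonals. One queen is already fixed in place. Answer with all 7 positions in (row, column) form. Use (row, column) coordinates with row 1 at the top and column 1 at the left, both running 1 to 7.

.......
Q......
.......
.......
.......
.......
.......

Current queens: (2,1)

(1,6) (2,1) (3,3) (4,5) (5,7) (6,2) (7,4)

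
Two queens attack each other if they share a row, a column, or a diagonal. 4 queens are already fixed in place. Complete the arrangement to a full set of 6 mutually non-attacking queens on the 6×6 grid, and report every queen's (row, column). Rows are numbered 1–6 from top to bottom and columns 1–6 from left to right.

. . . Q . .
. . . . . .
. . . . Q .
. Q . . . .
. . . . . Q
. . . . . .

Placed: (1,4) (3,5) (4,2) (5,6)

(1,4) (2,1) (3,5) (4,2) (5,6) (6,3)

Row 2: attacked by (1,4)→{3,4,5}; (3,5)→{4,5,6}; (4,2)→{2,4}; (5,6)→{3,6}. Safe: 1. Place at column 1.
Row 6: attacked by (1,4)→{4}; (2,1)→{1,5}; (3,5)→{2,5}; (4,2)→{2,4}; (5,6)→{5,6}. Safe: 3. Place at column 3.
Columns [4, 1, 5, 2, 6, 3], r−c [-3, 1, -2, 2, -1, 3], r+c [5, 3, 8, 6, 11, 9] are all distinct, so no two queens attack.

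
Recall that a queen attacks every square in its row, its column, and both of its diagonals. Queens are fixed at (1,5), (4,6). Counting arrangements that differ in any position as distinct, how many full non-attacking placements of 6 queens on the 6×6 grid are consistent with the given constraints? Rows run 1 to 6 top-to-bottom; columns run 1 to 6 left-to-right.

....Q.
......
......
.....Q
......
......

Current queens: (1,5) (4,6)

1

Branch on row 2: col 1 → 0; col 2 → 0; col 3 → 1.
Sum: 0 + 0 + 1 = 1.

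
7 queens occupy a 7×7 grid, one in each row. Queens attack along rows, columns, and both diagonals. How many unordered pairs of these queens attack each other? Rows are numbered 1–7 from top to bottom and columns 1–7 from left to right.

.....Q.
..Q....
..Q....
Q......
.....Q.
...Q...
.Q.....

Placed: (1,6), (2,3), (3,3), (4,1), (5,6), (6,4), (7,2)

4

Same column: (1,6)–(5,6) (column 6); (2,3)–(3,3) (column 3).
Same diagonal: (2,3)–(4,1) (|2−4| = |3−1| = 2); (2,3)–(5,6) (|2−5| = |3−6| = 3).
Total attacking pairs: 4.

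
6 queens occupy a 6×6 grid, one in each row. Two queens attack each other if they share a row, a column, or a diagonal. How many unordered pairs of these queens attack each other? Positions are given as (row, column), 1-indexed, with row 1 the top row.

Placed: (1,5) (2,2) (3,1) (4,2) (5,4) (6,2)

Same column: (2,2)–(4,2) (column 2); (2,2)–(6,2) (column 2); (4,2)–(6,2) (column 2).
Same diagonal: (1,5)–(4,2) (|1−4| = |5−2| = 3); (2,2)–(3,1) (|2−3| = |2−1| = 1); (3,1)–(4,2) (|3−4| = |1−2| = 1).
Total attacking pairs: 6.

6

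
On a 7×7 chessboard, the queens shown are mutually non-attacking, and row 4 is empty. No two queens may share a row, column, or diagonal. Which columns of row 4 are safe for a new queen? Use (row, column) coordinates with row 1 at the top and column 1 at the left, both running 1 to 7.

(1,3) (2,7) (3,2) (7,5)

columns 4

(1,3) attacks row 4 at column 3 and diagonals 6.
(2,7) attacks row 4 at column 7 and diagonals 5.
(3,2) attacks row 4 at column 2 and diagonals 1, 3.
(7,5) attacks row 4 at column 5 and diagonals 2.
Attacked columns: {1, 2, 3, 5, 6, 7}. Safe: {4}.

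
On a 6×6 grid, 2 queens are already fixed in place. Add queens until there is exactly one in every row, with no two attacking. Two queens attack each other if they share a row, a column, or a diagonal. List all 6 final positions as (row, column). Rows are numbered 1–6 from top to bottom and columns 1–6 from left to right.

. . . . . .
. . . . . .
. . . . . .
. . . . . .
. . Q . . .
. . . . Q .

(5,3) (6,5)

(1,2) (2,4) (3,6) (4,1) (5,3) (6,5)

Row 1: attacked by (5,3)→{3}; (6,5)→{5}. Safe: 1, 2, 4, 6. Place at column 2.
Row 2: attacked by (1,2)→{1,2,3}; (5,3)→{3,6}; (6,5)→{1,5}. Safe: 4. Place at column 4.
Row 3: attacked by (1,2)→{2,4}; (2,4)→{3,4,5}; (5,3)→{1,3,5}; (6,5)→{2,5}. Safe: 6. Place at column 6.
Row 4: attacked by (1,2)→{2,5}; (2,4)→{2,4,6}; (3,6)→{5,6}; (5,3)→{2,3,4}; (6,5)→{3,5}. Safe: 1. Place at column 1.
Columns [2, 4, 6, 1, 3, 5], r−c [-1, -2, -3, 3, 2, 1], r+c [3, 6, 9, 5, 8, 11] are all distinct, so no two queens attack.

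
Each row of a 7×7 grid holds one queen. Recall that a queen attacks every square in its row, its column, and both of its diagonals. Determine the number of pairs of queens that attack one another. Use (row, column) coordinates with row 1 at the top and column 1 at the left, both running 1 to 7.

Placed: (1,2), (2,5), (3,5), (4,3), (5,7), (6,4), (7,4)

4

Same column: (2,5)–(3,5) (column 5); (6,4)–(7,4) (column 4).
Same diagonal: (2,5)–(4,3) (|2−4| = |5−3| = 2); (3,5)–(5,7) (|3−5| = |5−7| = 2).
Total attacking pairs: 4.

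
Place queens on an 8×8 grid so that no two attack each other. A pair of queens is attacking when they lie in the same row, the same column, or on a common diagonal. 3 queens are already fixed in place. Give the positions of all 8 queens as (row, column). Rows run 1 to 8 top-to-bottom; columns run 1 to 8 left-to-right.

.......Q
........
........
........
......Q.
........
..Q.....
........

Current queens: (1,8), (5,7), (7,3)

(1,8) (2,2) (3,4) (4,1) (5,7) (6,5) (7,3) (8,6)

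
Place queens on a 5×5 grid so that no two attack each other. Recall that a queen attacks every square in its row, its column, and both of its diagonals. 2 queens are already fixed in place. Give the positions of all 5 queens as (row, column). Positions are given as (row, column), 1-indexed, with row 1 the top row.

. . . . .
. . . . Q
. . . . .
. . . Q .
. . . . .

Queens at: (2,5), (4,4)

(1,3) (2,5) (3,2) (4,4) (5,1)

Row 1: attacked by (2,5)→{4,5}; (4,4)→{1,4}. Safe: 2, 3. Place at column 3.
Row 3: attacked by (1,3)→{1,3,5}; (2,5)→{4,5}; (4,4)→{3,4,5}. Safe: 2. Place at column 2.
Row 5: attacked by (1,3)→{3}; (2,5)→{2,5}; (3,2)→{2,4}; (4,4)→{3,4,5}. Safe: 1. Place at column 1.
Columns [3, 5, 2, 4, 1], r−c [-2, -3, 1, 0, 4], r+c [4, 7, 5, 8, 6] are all distinct, so no two queens attack.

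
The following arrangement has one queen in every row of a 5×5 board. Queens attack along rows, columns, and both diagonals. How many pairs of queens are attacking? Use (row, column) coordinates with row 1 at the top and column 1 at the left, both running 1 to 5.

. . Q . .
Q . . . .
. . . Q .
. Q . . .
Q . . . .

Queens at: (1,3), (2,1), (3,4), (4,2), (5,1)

Same column: (2,1)–(5,1) (column 1).
Same diagonal: (4,2)–(5,1) (|4−5| = |2−1| = 1).
Total attacking pairs: 2.

2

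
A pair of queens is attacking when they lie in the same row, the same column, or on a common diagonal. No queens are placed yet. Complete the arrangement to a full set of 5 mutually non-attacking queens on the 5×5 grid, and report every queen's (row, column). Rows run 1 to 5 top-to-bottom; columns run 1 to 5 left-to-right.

Row 1: Safe: 1, 2, 3, 4, 5. Place at column 4.
Row 2: attacked by (1,4)→{3,4,5}. Safe: 1, 2. Place at column 1.
Row 3: attacked by (1,4)→{2,4}; (2,1)→{1,2}. Safe: 3, 5. Place at column 3.
Row 4: attacked by (1,4)→{1,4}; (2,1)→{1,3}; (3,3)→{2,3,4}. Safe: 5. Place at column 5.
Row 5: attacked by (1,4)→{4}; (2,1)→{1,4}; (3,3)→{1,3,5}; (4,5)→{4,5}. Safe: 2. Place at column 2.
Columns [4, 1, 3, 5, 2], r−c [-3, 1, 0, -1, 3], r+c [5, 3, 6, 9, 7] are all distinct, so no two queens attack.

(1,4) (2,1) (3,3) (4,5) (5,2)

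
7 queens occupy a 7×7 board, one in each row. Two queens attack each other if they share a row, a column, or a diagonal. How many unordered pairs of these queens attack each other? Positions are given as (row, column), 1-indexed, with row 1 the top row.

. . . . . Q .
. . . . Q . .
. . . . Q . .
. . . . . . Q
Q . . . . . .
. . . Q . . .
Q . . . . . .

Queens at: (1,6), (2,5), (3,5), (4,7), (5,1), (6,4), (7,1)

Same column: (2,5)–(3,5) (column 5); (5,1)–(7,1) (column 1).
Same diagonal: (1,6)–(2,5) (|1−2| = |6−5| = 1); (2,5)–(4,7) (|2−4| = |5−7| = 2); (3,5)–(7,1) (|3−7| = |5−1| = 4).
Total attacking pairs: 5.

5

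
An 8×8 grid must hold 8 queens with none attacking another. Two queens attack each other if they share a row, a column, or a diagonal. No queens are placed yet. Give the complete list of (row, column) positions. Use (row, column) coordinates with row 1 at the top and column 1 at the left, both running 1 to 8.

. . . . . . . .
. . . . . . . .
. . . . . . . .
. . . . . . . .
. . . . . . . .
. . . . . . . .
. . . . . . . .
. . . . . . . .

Row 1: Safe: 1, 2, 3, 4, 5, 6, 7, 8. Place at column 2.
Row 2: attacked by (1,2)→{1,2,3}. Safe: 4, 5, 6, 7, 8. Place at column 5.
Row 3: attacked by (1,2)→{2,4}; (2,5)→{4,5,6}. Safe: 1, 3, 7, 8. Place at column 7.
Row 4: attacked by (1,2)→{2,5}; (2,5)→{3,5,7}; (3,7)→{6,7,8}. Safe: 1, 4. Place at column 4.
Row 5: attacked by (1,2)→{2,6}; (2,5)→{2,5,8}; (3,7)→{5,7}; (4,4)→{3,4,5}. Safe: 1. Place at column 1.
Row 6: attacked by (1,2)→{2,7}; (2,5)→{1,5}; (3,7)→{4,7}; (4,4)→{2,4,6}; (5,1)→{1,2}. Safe: 3, 8. Place at column 8.
Row 7: attacked by (1,2)→{2,8}; (2,5)→{5}; (3,7)→{3,7}; (4,4)→{1,4,7}; (5,1)→{1,3}; (6,8)→{7,8}. Safe: 6. Place at column 6.
Row 8: attacked by (1,2)→{2}; (2,5)→{5}; (3,7)→{2,7}; (4,4)→{4,8}; (5,1)→{1,4}; (6,8)→{6,8}; (7,6)→{5,6,7}. Safe: 3. Place at column 3.
Columns [2, 5, 7, 4, 1, 8, 6, 3], r−c [-1, -3, -4, 0, 4, -2, 1, 5], r+c [3, 7, 10, 8, 6, 14, 13, 11] are all distinct, so no two queens attack.

(1,2) (2,5) (3,7) (4,4) (5,1) (6,8) (7,6) (8,3)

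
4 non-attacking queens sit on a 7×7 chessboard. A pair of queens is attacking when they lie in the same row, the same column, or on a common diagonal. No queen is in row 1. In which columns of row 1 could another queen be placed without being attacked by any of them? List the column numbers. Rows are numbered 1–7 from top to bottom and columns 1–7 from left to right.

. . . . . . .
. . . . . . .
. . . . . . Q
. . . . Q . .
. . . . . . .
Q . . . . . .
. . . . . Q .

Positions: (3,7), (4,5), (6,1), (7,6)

(3,7) attacks row 1 at column 7 and diagonals 5.
(4,5) attacks row 1 at column 5 and diagonals 2.
(6,1) attacks row 1 at column 1 and diagonals 6.
(7,6) attacks row 1 at column 6.
Attacked columns: {1, 2, 5, 6, 7}. Safe: {3, 4}.

columns 3, 4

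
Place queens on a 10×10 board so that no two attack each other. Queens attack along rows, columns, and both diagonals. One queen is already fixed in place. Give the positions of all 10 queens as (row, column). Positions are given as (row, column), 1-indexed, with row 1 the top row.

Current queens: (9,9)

(1,4) (2,8) (3,1) (4,5) (5,10) (6,2) (7,6) (8,3) (9,9) (10,7)

Row 1: attacked by (9,9)→{1,9}. Safe: 2, 3, 4, 5, 6, 7, 8, 10. Place at column 4.
Row 2: attacked by (1,4)→{3,4,5}; (9,9)→{2,9}. Safe: 1, 6, 7, 8, 10. Place at column 8.
Row 3: attacked by (1,4)→{2,4,6}; (2,8)→{7,8,9}; (9,9)→{3,9}. Safe: 1, 5, 10. Place at column 1.
Row 4: attacked by (1,4)→{1,4,7}; (2,8)→{6,8,10}; (3,1)→{1,2}; (9,9)→{4,9}. Safe: 3, 5. Place at column 5.
Row 5: attacked by (1,4)→{4,8}; (2,8)→{5,8}; (3,1)→{1,3}; (4,5)→{4,5,6}; (9,9)→{5,9}. Safe: 2, 7, 10. Place at column 10.
Row 6: attacked by (1,4)→{4,9}; (2,8)→{4,8}; (3,1)→{1,4}; (4,5)→{3,5,7}; (5,10)→{9,10}; (9,9)→{6,9}. Safe: 2. Place at column 2.
Row 7: attacked by (1,4)→{4,10}; (2,8)→{3,8}; (3,1)→{1,5}; (4,5)→{2,5,8}; (5,10)→{8,10}; (6,2)→{1,2,3}; (9,9)→{7,9}. Safe: 6. Place at column 6.
Row 8: attacked by (1,4)→{4}; (2,8)→{2,8}; (3,1)→{1,6}; (4,5)→{1,5,9}; (5,10)→{7,10}; (6,2)→{2,4}; (7,6)→{5,6,7}; (9,9)→{8,9,10}. Safe: 3. Place at column 3.
Row 10: attacked by (1,4)→{4}; (2,8)→{8}; (3,1)→{1,8}; (4,5)→{5}; (5,10)→{5,10}; (6,2)→{2,6}; (7,6)→{3,6,9}; (8,3)→{1,3,5}; (9,9)→{8,9,10}. Safe: 7. Place at column 7.
Columns [4, 8, 1, 5, 10, 2, 6, 3, 9, 7], r−c [-3, -6, 2, -1, -5, 4, 1, 5, 0, 3], r+c [5, 10, 4, 9, 15, 8, 13, 11, 18, 17] are all distinct, so no two queens attack.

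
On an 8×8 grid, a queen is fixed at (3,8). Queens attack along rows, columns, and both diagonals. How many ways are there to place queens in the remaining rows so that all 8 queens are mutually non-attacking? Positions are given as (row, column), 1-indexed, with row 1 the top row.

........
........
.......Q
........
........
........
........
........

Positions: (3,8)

16

Branch on row 1: col 1 → 2; col 2 → 1; col 3 → 4; col 4 → 4; col 5 → 4; col 7 → 1.
Sum: 2 + 1 + 4 + 4 + 4 + 1 = 16.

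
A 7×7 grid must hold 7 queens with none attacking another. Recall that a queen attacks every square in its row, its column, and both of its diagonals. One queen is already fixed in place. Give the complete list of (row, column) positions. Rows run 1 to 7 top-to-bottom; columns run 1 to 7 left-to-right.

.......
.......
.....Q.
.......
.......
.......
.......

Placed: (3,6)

Row 1: attacked by (3,6)→{4,6}. Safe: 1, 2, 3, 5, 7. Place at column 2.
Row 2: attacked by (1,2)→{1,2,3}; (3,6)→{5,6,7}. Safe: 4. Place at column 4.
Row 4: attacked by (1,2)→{2,5}; (2,4)→{2,4,6}; (3,6)→{5,6,7}. Safe: 1, 3. Place at column 1.
Row 5: attacked by (1,2)→{2,6}; (2,4)→{1,4,7}; (3,6)→{4,6}; (4,1)→{1,2}. Safe: 3, 5. Place at column 3.
Row 6: attacked by (1,2)→{2,7}; (2,4)→{4}; (3,6)→{3,6}; (4,1)→{1,3}; (5,3)→{2,3,4}. Safe: 5. Place at column 5.
Row 7: attacked by (1,2)→{2}; (2,4)→{4}; (3,6)→{2,6}; (4,1)→{1,4}; (5,3)→{1,3,5}; (6,5)→{4,5,6}. Safe: 7. Place at column 7.
Columns [2, 4, 6, 1, 3, 5, 7], r−c [-1, -2, -3, 3, 2, 1, 0], r+c [3, 6, 9, 5, 8, 11, 14] are all distinct, so no two queens attack.

(1,2) (2,4) (3,6) (4,1) (5,3) (6,5) (7,7)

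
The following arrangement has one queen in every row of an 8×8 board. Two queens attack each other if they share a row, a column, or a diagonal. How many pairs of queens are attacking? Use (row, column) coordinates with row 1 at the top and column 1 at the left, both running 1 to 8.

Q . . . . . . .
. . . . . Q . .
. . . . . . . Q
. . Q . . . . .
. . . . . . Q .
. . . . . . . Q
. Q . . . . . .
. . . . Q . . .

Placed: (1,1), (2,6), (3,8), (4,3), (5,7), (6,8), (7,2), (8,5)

2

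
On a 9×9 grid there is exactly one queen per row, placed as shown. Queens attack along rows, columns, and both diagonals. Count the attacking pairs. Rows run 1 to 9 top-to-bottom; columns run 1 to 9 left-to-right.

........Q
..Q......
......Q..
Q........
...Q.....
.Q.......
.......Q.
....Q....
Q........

Same column: (4,1)–(9,1) (column 1).
Same diagonal: (1,9)–(3,7) (|1−3| = |9−7| = 2); (1,9)–(9,1) (|1−9| = |9−1| = 8); (2,3)–(4,1) (|2−4| = |3−1| = 2); (2,3)–(7,8) (|2−7| = |3−8| = 5); (3,7)–(9,1) (|3−9| = |7−1| = 6); (4,1)–(8,5) (|4−8| = |1−5| = 4).
Total attacking pairs: 7.

7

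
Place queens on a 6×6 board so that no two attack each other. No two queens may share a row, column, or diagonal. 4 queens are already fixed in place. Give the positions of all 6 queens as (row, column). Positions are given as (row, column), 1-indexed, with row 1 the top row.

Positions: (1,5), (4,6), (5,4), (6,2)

Row 2: attacked by (1,5)→{4,5,6}; (4,6)→{4,6}; (5,4)→{1,4}; (6,2)→{2,6}. Safe: 3. Place at column 3.
Row 3: attacked by (1,5)→{3,5}; (2,3)→{2,3,4}; (4,6)→{5,6}; (5,4)→{2,4,6}; (6,2)→{2,5}. Safe: 1. Place at column 1.
Columns [5, 3, 1, 6, 4, 2], r−c [-4, -1, 2, -2, 1, 4], r+c [6, 5, 4, 10, 9, 8] are all distinct, so no two queens attack.

(1,5) (2,3) (3,1) (4,6) (5,4) (6,2)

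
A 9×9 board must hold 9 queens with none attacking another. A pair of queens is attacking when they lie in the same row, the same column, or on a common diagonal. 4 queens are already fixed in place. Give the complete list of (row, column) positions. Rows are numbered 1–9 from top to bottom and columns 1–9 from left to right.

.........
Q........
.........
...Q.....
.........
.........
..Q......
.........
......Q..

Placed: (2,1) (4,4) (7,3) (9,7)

(1,5) (2,1) (3,6) (4,4) (5,2) (6,8) (7,3) (8,9) (9,7)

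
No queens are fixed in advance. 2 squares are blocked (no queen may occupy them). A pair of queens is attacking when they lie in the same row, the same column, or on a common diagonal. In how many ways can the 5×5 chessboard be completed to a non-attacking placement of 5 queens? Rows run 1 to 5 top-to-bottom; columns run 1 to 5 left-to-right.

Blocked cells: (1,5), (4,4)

7

Branch on row 1: col 1 → 2; col 2 → 2; col 3 → 1; col 4 → 2.
Sum: 2 + 2 + 1 + 2 = 7.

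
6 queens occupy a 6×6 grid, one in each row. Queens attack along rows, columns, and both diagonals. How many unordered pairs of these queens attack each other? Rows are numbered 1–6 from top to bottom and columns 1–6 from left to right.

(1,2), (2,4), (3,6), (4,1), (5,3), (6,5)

0

All columns are distinct and no two queens satisfy |Δrow| = |Δcol|, so no pair attacks.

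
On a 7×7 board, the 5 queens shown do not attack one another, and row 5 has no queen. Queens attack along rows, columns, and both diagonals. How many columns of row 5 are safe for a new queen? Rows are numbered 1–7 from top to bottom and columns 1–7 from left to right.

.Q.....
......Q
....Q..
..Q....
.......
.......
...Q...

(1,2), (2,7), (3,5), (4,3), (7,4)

1

(1,2) attacks row 5 at column 2 and diagonals 6.
(2,7) attacks row 5 at column 7 and diagonals 4.
(3,5) attacks row 5 at column 5 and diagonals 3, 7.
(4,3) attacks row 5 at column 3 and diagonals 2, 4.
(7,4) attacks row 5 at column 4 and diagonals 2, 6.
Attacked columns: {2, 3, 4, 5, 6, 7}. Safe: {1}.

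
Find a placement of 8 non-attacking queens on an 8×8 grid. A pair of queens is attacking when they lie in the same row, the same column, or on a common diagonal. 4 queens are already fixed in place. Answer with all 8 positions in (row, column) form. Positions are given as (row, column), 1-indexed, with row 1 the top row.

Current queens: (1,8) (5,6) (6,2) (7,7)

Row 2: attacked by (1,8)→{7,8}; (5,6)→{3,6}; (6,2)→{2,6}; (7,7)→{2,7}. Safe: 1, 4, 5. Place at column 4.
Row 3: attacked by (1,8)→{6,8}; (2,4)→{3,4,5}; (5,6)→{4,6,8}; (6,2)→{2,5}; (7,7)→{3,7}. Safe: 1. Place at column 1.
Row 4: attacked by (1,8)→{5,8}; (2,4)→{2,4,6}; (3,1)→{1,2}; (5,6)→{5,6,7}; (6,2)→{2,4}; (7,7)→{4,7}. Safe: 3. Place at column 3.
Row 8: attacked by (1,8)→{1,8}; (2,4)→{4}; (3,1)→{1,6}; (4,3)→{3,7}; (5,6)→{3,6}; (6,2)→{2,4}; (7,7)→{6,7,8}. Safe: 5. Place at column 5.
Columns [8, 4, 1, 3, 6, 2, 7, 5], r−c [-7, -2, 2, 1, -1, 4, 0, 3], r+c [9, 6, 4, 7, 11, 8, 14, 13] are all distinct, so no two queens attack.

(1,8) (2,4) (3,1) (4,3) (5,6) (6,2) (7,7) (8,5)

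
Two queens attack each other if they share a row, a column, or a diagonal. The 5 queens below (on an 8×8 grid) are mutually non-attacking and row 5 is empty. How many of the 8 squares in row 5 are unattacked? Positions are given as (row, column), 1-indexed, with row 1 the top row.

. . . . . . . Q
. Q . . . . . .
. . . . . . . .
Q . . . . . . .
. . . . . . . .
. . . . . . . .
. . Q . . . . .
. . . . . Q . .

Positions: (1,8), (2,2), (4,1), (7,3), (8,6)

1

(1,8) attacks row 5 at column 8 and diagonals 4.
(2,2) attacks row 5 at column 2 and diagonals 5.
(4,1) attacks row 5 at column 1 and diagonals 2.
(7,3) attacks row 5 at column 3 and diagonals 1, 5.
(8,6) attacks row 5 at column 6 and diagonals 3.
Attacked columns: {1, 2, 3, 4, 5, 6, 8}. Safe: {7}.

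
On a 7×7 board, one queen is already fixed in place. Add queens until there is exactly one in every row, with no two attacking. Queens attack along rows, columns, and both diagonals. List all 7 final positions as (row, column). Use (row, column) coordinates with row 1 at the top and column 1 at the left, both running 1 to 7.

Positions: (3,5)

(1,6) (2,3) (3,5) (4,7) (5,1) (6,4) (7,2)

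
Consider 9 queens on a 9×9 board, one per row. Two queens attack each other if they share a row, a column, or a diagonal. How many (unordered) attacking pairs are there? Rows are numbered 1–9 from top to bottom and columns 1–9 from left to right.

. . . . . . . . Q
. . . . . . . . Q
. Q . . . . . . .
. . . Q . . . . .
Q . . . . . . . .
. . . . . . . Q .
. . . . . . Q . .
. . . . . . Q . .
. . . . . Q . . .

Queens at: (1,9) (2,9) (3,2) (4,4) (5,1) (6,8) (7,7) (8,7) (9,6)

Same column: (1,9)–(2,9) (column 9); (7,7)–(8,7) (column 7).
Same diagonal: (3,2)–(8,7) (|3−8| = |2−7| = 5); (4,4)–(7,7) (|4−7| = |4−7| = 3); (6,8)–(7,7) (|6−7| = |8−7| = 1); (8,7)–(9,6) (|8−9| = |7−6| = 1).
Total attacking pairs: 6.

6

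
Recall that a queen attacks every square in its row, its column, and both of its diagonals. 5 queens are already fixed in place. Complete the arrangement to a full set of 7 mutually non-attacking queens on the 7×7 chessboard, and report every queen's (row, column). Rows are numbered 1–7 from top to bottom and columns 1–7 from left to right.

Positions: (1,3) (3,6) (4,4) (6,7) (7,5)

(1,3) (2,1) (3,6) (4,4) (5,2) (6,7) (7,5)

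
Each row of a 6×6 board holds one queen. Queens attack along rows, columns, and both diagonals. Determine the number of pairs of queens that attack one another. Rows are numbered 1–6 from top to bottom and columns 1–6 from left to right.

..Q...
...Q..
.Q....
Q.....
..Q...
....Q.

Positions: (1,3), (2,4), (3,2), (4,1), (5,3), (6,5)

4

Same column: (1,3)–(5,3) (column 3).
Same diagonal: (1,3)–(2,4) (|1−2| = |3−4| = 1); (3,2)–(4,1) (|3−4| = |2−1| = 1); (3,2)–(6,5) (|3−6| = |2−5| = 3).
Total attacking pairs: 4.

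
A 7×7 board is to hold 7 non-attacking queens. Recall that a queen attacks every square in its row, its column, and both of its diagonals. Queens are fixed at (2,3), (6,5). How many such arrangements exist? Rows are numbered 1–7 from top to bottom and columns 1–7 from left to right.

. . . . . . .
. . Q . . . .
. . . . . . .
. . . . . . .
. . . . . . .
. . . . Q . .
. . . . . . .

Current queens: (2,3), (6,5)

2

Branch on row 1: col 1 → 0; col 6 → 2; col 7 → 0.
Sum: 0 + 2 + 0 = 2.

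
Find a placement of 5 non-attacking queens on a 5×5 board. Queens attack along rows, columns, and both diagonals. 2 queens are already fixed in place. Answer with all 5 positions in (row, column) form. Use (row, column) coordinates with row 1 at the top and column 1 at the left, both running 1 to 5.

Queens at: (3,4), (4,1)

Row 1: attacked by (3,4)→{2,4}; (4,1)→{1,4}. Safe: 3, 5. Place at column 5.
Row 2: attacked by (1,5)→{4,5}; (3,4)→{3,4,5}; (4,1)→{1,3}. Safe: 2. Place at column 2.
Row 5: attacked by (1,5)→{1,5}; (2,2)→{2,5}; (3,4)→{2,4}; (4,1)→{1,2}. Safe: 3. Place at column 3.
Columns [5, 2, 4, 1, 3], r−c [-4, 0, -1, 3, 2], r+c [6, 4, 7, 5, 8] are all distinct, so no two queens attack.

(1,5) (2,2) (3,4) (4,1) (5,3)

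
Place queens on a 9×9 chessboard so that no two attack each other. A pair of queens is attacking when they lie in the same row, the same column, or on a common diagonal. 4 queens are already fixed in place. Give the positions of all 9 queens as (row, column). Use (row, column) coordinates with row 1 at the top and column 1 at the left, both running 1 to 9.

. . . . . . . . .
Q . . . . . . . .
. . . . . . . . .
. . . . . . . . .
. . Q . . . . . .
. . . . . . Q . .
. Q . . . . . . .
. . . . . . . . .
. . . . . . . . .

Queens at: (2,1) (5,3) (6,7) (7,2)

(1,5) (2,1) (3,8) (4,6) (5,3) (6,7) (7,2) (8,4) (9,9)

Row 1: attacked by (2,1)→{1,2}; (5,3)→{3,7}; (6,7)→{2,7}; (7,2)→{2,8}. Safe: 4, 5, 6, 9. Place at column 5.
Row 3: attacked by (1,5)→{3,5,7}; (2,1)→{1,2}; (5,3)→{1,3,5}; (6,7)→{4,7}; (7,2)→{2,6}. Safe: 8, 9. Place at column 8.
Row 4: attacked by (1,5)→{2,5,8}; (2,1)→{1,3}; (3,8)→{7,8,9}; (5,3)→{2,3,4}; (6,7)→{5,7,9}; (7,2)→{2,5}. Safe: 6. Place at column 6.
Row 8: attacked by (1,5)→{5}; (2,1)→{1,7}; (3,8)→{3,8}; (4,6)→{2,6}; (5,3)→{3,6}; (6,7)→{5,7,9}; (7,2)→{1,2,3}. Safe: 4. Place at column 4.
Row 9: attacked by (1,5)→{5}; (2,1)→{1,8}; (3,8)→{2,8}; (4,6)→{1,6}; (5,3)→{3,7}; (6,7)→{4,7}; (7,2)→{2,4}; (8,4)→{3,4,5}. Safe: 9. Place at column 9.
Columns [5, 1, 8, 6, 3, 7, 2, 4, 9], r−c [-4, 1, -5, -2, 2, -1, 5, 4, 0], r+c [6, 3, 11, 10, 8, 13, 9, 12, 18] are all distinct, so no two queens attack.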